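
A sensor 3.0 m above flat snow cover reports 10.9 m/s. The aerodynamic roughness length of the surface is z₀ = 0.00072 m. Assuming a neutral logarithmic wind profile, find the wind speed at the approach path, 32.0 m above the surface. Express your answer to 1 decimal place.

Log law: V(z) ∝ ln(z/z₀), so V₂/V₁ = ln(z₂/z₀) / ln(z₁/z₀).
ln(32.0/0.00072) = 10.7020, ln(3.0/0.00072) = 8.3349
V₂ = 10.9 × 10.7020/8.3349 = 10.9 × 1.2840 = 13.9956 m/s

14.0 m/s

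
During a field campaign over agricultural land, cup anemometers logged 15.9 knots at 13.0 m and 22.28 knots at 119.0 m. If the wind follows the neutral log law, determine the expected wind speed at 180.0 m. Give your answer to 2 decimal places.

23.47 knots

Log law: V ∝ ln(z/z₀). From the pair, with r = V₁/V₂ = 0.71364,
ln z₀ = (ln z₁ − r·ln z₂)/(1 − r) = (2.5649 − 0.71364×4.7791)/0.28636 = -2.9531 → z₀ = 0.05218 m
V₃ = V₁ · ln(z₃/z₀)/ln(z₁/z₀) = 15.9 × 8.1461/5.5181 = 23.4724 knots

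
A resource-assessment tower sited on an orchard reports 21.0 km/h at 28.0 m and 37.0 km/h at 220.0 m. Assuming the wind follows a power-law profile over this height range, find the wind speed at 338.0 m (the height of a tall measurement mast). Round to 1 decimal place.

First find α: α = ln(V₂/V₁)/ln(z₂/z₁) = ln(37.0/21.0)/ln(220.0/28.0) = 0.56640/2.06142 = 0.2748
Extrapolate from 220.0 m to 338.0 m: V₃ = 37.0 × (338.0/220.0)^0.2748 = 37.0 × 1.1252 = 41.6335 km/h

41.6 km/h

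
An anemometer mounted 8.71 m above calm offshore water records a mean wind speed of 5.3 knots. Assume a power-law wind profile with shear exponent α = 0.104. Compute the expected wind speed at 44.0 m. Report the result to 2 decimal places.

Power-law profile: V₂ = V₁ · (z₂/z₁)^α
V₂ = 5.3 × (44.0/8.71)^0.104 = 5.3 × (5.0517)^0.104
    = 5.3 × 1.1835 = 6.2724 knots

6.27 knots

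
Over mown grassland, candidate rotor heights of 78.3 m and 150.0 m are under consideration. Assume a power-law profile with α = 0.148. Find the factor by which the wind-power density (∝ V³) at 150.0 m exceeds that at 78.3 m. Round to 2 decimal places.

Speed ratio: V_B/V_A = (z_B/z_A)^α = (150.0/78.3)^0.148 = (1.9157)^0.148 = 1.10099
Power-density ratio: P_B/P_A = (V_B/V_A)³ = (1.10099)³ = 1.33461

1.33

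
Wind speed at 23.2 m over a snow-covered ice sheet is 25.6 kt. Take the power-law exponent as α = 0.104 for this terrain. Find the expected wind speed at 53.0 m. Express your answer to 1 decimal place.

Power-law profile: V₂ = V₁ · (z₂/z₁)^α
V₂ = 25.6 × (53.0/23.2)^0.104 = 25.6 × (2.2845)^0.104
    = 25.6 × 1.0897 = 27.8968 kt

27.9 kt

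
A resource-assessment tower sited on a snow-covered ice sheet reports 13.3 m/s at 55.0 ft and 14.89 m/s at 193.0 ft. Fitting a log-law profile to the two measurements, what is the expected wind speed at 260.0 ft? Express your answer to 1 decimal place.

15.3 m/s

Log law: V ∝ ln(z/z₀). From the pair, with r = V₁/V₂ = 0.89322,
ln z₀ = (ln z₁ − r·ln z₂)/(1 − r) = (4.0073 − 0.89322×5.2627)/0.10678 = -6.4935 → z₀ = 0.001513 ft
V₃ = V₁ · ln(z₃/z₀)/ln(z₁/z₀) = 13.3 × 12.0541/10.5008 = 15.2674 m/s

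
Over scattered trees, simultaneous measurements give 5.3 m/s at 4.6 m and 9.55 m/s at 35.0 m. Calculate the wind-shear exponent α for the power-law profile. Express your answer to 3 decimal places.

α ≈ 0.290

Power law: V₂/V₁ = (z₂/z₁)^α ⇒ α = ln(V₂/V₁) / ln(z₂/z₁)
α = ln(9.55/5.3) / ln(35.0/4.6) = ln(1.8019) / ln(7.6087)
  = 0.58883 / 2.02929 = 0.29017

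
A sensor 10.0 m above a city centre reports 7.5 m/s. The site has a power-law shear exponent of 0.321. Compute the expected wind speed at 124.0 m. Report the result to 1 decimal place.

Power-law profile: V₂ = V₁ · (z₂/z₁)^α
V₂ = 7.5 × (124.0/10.0)^0.321 = 7.5 × (12.4000)^0.321
    = 7.5 × 2.2438 = 16.8287 m/s

16.8 m/s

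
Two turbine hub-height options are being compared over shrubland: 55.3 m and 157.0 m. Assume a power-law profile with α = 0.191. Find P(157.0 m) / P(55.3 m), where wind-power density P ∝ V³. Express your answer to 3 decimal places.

Speed ratio: V_B/V_A = (z_B/z_A)^α = (157.0/55.3)^0.191 = (2.8391)^0.191 = 1.22055
Power-density ratio: P_B/P_A = (V_B/V_A)³ = (1.22055)³ = 1.81831

1.818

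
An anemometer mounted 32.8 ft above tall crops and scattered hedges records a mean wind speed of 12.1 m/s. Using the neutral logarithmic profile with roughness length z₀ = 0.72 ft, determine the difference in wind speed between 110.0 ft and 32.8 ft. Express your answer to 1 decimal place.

3.8 m/s

Log law: V₂ = V₁ · ln(z₂/z₀)/ln(z₁/z₀) = 12.1 × 5.0290/3.8189 = 15.9340 m/s
ΔV = 15.9340 − 12.1 = 3.8340 m/s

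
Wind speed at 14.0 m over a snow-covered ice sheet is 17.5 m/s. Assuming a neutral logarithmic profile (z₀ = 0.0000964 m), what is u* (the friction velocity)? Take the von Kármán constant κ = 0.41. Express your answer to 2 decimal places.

Log law: V(z) = (u*/κ) · ln(z/z₀) ⇒ u* = κ · V / ln(z/z₀)
u* = 0.41 × 17.5 / ln(14.0/0.0000964) = 0.41 × 17.5 / 11.8861
   = 7.1750 / 11.8861 = 0.6036 m/s

u* ≈ 0.60 m/s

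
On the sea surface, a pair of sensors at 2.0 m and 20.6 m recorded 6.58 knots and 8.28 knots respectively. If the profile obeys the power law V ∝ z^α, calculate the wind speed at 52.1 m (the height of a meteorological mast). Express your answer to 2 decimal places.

9.07 knots

First find α: α = ln(V₂/V₁)/ln(z₂/z₁) = ln(8.28/6.58)/ln(20.6/2.0) = 0.22981/2.33214 = 0.0985
Extrapolate from 20.6 m to 52.1 m: V₃ = 8.28 × (52.1/20.6)^0.0985 = 8.28 × 1.0957 = 9.0727 knots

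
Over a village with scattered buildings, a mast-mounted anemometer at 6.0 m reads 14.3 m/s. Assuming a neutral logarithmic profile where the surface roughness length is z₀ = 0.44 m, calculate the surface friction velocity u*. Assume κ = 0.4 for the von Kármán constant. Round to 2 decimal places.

Log law: V(z) = (u*/κ) · ln(z/z₀) ⇒ u* = κ · V / ln(z/z₀)
u* = 0.4 × 14.3 / ln(6.0/0.44) = 0.4 × 14.3 / 2.6127
   = 5.7200 / 2.6127 = 2.1893 m/s

u* ≈ 2.19 m/s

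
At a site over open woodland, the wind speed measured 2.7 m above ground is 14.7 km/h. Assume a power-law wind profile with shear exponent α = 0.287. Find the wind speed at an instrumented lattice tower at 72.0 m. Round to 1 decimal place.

37.7 km/h

Power-law profile: V₂ = V₁ · (z₂/z₁)^α
V₂ = 14.7 × (72.0/2.7)^0.287 = 14.7 × (26.6667)^0.287
    = 14.7 × 2.5660 = 37.7199 km/h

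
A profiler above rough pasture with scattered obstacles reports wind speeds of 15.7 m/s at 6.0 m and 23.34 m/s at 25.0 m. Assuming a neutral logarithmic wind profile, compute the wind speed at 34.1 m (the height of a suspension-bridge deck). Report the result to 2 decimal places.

Log law: V ∝ ln(z/z₀). From the pair, with r = V₁/V₂ = 0.67266,
ln z₀ = (ln z₁ − r·ln z₂)/(1 − r) = (1.7918 − 0.67266×3.2189)/0.32734 = -1.1409 → z₀ = 0.3195 m
V₃ = V₁ · ln(z₃/z₀)/ln(z₁/z₀) = 15.7 × 4.6702/2.9327 = 25.0018 m/s

25.00 m/s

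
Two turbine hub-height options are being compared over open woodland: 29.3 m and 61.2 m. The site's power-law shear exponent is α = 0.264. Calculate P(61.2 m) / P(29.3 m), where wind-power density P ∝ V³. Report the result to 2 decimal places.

Speed ratio: V_B/V_A = (z_B/z_A)^α = (61.2/29.3)^0.264 = (2.0887)^0.264 = 1.21464
Power-density ratio: P_B/P_A = (V_B/V_A)³ = (1.21464)³ = 1.79204

1.79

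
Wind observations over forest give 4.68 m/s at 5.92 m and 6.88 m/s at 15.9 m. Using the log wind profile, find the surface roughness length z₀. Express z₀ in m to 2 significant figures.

z₀ ≈ 0.72 m

Log law: V(z) ∝ ln(z/z₀). With r = V₁/V₂ = 4.68/6.88 = 0.68023,
r · ln(z₂/z₀) = ln(z₁/z₀) ⇒ ln z₀ = (ln z₁ − r·ln z₂)/(1 − r)
ln z₀ = (1.77834 − 0.68023×2.76632) / 0.31977 = -0.3234
z₀ = exp(-0.3234) = 0.7237 m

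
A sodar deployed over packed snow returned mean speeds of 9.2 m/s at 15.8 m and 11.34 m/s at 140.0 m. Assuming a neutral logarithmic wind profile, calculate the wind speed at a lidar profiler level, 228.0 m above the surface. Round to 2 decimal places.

Log law: V ∝ ln(z/z₀). From the pair, with r = V₁/V₂ = 0.81129,
ln z₀ = (ln z₁ − r·ln z₂)/(1 − r) = (2.7600 − 0.81129×4.9416)/0.18871 = -6.6190 → z₀ = 0.001335 m
V₃ = V₁ · ln(z₃/z₀)/ln(z₁/z₀) = 9.2 × 12.0483/9.3790 = 11.8184 m/s

11.82 m/s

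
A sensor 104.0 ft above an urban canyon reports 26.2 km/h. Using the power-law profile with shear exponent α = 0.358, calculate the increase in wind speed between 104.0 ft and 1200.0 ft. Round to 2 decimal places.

Power law: V₂ = V₁ · (z₂/z₁)^α = 26.2 × (11.5385)^0.358 = 62.8855 km/h
ΔV = 62.8855 − 26.2 = 36.6855 km/h

36.69 km/h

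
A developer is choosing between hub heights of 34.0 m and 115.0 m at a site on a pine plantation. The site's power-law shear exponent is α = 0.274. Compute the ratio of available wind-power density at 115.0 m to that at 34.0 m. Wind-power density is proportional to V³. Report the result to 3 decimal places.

2.723

Speed ratio: V_B/V_A = (z_B/z_A)^α = (115.0/34.0)^0.274 = (3.3824)^0.274 = 1.39639
Power-density ratio: P_B/P_A = (V_B/V_A)³ = (1.39639)³ = 2.72281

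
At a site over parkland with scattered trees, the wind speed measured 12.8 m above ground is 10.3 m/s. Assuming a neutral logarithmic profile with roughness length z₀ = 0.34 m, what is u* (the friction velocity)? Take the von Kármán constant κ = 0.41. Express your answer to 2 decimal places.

Log law: V(z) = (u*/κ) · ln(z/z₀) ⇒ u* = κ · V / ln(z/z₀)
u* = 0.41 × 10.3 / ln(12.8/0.34) = 0.41 × 10.3 / 3.6283
   = 4.2230 / 3.6283 = 1.1639 m/s

u* ≈ 1.16 m/s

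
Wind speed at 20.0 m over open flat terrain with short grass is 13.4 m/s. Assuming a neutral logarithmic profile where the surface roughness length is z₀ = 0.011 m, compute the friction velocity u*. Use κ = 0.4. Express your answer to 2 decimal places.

u* ≈ 0.71 m/s

Log law: V(z) = (u*/κ) · ln(z/z₀) ⇒ u* = κ · V / ln(z/z₀)
u* = 0.4 × 13.4 / ln(20.0/0.011) = 0.4 × 13.4 / 7.5056
   = 5.3600 / 7.5056 = 0.7141 m/s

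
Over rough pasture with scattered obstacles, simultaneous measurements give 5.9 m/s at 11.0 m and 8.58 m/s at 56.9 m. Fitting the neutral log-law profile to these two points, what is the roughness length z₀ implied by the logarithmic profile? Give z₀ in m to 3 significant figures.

Log law: V(z) ∝ ln(z/z₀). With r = V₁/V₂ = 5.9/8.58 = 0.68765,
r · ln(z₂/z₀) = ln(z₁/z₀) ⇒ ln z₀ = (ln z₁ − r·ln z₂)/(1 − r)
ln z₀ = (2.39790 − 0.68765×4.04130) / 0.31235 = -1.2200
z₀ = exp(-1.2200) = 0.2952 m

z₀ ≈ 0.295 m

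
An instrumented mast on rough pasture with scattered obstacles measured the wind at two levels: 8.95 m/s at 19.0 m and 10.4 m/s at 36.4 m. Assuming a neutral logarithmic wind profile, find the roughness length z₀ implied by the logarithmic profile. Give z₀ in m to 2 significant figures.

Log law: V(z) ∝ ln(z/z₀). With r = V₁/V₂ = 8.95/10.4 = 0.86058,
r · ln(z₂/z₀) = ln(z₁/z₀) ⇒ ln z₀ = (ln z₁ − r·ln z₂)/(1 − r)
ln z₀ = (2.94444 − 0.86058×3.59457) / 0.13942 = -1.0684
z₀ = exp(-1.0684) = 0.3435 m

z₀ ≈ 0.34 m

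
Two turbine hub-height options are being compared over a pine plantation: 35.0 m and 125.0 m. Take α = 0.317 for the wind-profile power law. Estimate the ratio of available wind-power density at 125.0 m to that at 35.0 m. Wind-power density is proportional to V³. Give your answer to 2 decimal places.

3.36

Speed ratio: V_B/V_A = (z_B/z_A)^α = (125.0/35.0)^0.317 = (3.5714)^0.317 = 1.49710
Power-density ratio: P_B/P_A = (V_B/V_A)³ = (1.49710)³ = 3.35546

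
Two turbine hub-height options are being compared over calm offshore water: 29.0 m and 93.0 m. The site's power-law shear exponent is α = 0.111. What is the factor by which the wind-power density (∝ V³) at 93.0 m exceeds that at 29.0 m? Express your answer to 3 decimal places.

1.474

Speed ratio: V_B/V_A = (z_B/z_A)^α = (93.0/29.0)^0.111 = (3.2069)^0.111 = 1.13809
Power-density ratio: P_B/P_A = (V_B/V_A)³ = (1.13809)³ = 1.47410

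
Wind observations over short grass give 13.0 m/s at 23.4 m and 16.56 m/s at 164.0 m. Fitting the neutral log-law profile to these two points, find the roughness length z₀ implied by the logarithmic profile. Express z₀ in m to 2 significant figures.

z₀ ≈ 0.019 m

Log law: V(z) ∝ ln(z/z₀). With r = V₁/V₂ = 13.0/16.56 = 0.78502,
r · ln(z₂/z₀) = ln(z₁/z₀) ⇒ ln z₀ = (ln z₁ − r·ln z₂)/(1 − r)
ln z₀ = (3.15274 − 0.78502×5.09987) / 0.21498 = -3.9576
z₀ = exp(-3.9576) = 0.01911 m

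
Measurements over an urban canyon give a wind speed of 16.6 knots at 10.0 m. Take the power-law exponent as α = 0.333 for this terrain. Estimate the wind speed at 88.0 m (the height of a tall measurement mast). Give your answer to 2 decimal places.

Power-law profile: V₂ = V₁ · (z₂/z₁)^α
V₂ = 16.6 × (88.0/10.0)^0.333 = 16.6 × (8.8000)^0.333
    = 16.6 × 2.0631 = 34.2469 knots

34.25 knots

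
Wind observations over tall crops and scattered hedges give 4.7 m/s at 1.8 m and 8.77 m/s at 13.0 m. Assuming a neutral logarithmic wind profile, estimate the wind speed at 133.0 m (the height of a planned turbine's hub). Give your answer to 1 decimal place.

13.6 m/s

Log law: V ∝ ln(z/z₀). From the pair, with r = V₁/V₂ = 0.53592,
ln z₀ = (ln z₁ − r·ln z₂)/(1 − r) = (0.5878 − 0.53592×2.5649)/0.46408 = -1.6954 → z₀ = 0.1835 m
V₃ = V₁ · ln(z₃/z₀)/ln(z₁/z₀) = 4.7 × 6.5858/2.2832 = 13.5568 m/s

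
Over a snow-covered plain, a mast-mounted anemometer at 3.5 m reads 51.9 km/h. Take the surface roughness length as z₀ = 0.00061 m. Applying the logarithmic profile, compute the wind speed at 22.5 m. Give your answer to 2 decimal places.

Log law: V(z) ∝ ln(z/z₀), so V₂/V₁ = ln(z₂/z₀) / ln(z₁/z₀).
ln(22.5/0.00061) = 10.5156, ln(3.5/0.00061) = 8.6548
V₂ = 51.9 × 10.5156/8.6548 = 51.9 × 1.2150 = 63.0583 km/h

63.06 km/h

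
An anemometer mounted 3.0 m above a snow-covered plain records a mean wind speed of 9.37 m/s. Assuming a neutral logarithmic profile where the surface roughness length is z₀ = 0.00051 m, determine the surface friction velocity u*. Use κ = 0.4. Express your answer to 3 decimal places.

u* ≈ 0.432 m/s

Log law: V(z) = (u*/κ) · ln(z/z₀) ⇒ u* = κ · V / ln(z/z₀)
u* = 0.4 × 9.37 / ln(3.0/0.00051) = 0.4 × 9.37 / 8.6797
   = 3.7480 / 8.6797 = 0.4318 m/s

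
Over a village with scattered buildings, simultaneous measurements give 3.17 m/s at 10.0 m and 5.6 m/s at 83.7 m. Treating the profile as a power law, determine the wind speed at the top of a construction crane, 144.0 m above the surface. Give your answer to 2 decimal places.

First find α: α = ln(V₂/V₁)/ln(z₂/z₁) = ln(5.6/3.17)/ln(83.7/10.0) = 0.56904/2.12465 = 0.2678
Extrapolate from 83.7 m to 144.0 m: V₃ = 5.6 × (144.0/83.7)^0.2678 = 5.6 × 1.1564 = 6.4759 m/s

6.48 m/s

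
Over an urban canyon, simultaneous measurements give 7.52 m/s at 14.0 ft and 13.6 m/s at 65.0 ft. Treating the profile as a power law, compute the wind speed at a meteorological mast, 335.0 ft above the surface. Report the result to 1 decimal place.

First find α: α = ln(V₂/V₁)/ln(z₂/z₁) = ln(13.6/7.52)/ln(65.0/14.0) = 0.59250/1.53533 = 0.3859
Extrapolate from 65.0 ft to 335.0 ft: V₃ = 13.6 × (335.0/65.0)^0.3859 = 13.6 × 1.8829 = 25.6071 m/s

25.6 m/s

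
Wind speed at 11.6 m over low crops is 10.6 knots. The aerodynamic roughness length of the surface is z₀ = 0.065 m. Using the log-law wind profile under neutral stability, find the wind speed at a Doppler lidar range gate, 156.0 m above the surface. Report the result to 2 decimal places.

Log law: V(z) ∝ ln(z/z₀), so V₂/V₁ = ln(z₂/z₀) / ln(z₁/z₀).
ln(156.0/0.065) = 7.7832, ln(11.6/0.065) = 5.1844
V₂ = 10.6 × 7.7832/5.1844 = 10.6 × 1.5013 = 15.9136 knots

15.91 knots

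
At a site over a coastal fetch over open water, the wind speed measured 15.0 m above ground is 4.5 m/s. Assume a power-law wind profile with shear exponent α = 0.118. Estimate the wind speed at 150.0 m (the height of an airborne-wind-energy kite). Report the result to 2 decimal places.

Power-law profile: V₂ = V₁ · (z₂/z₁)^α
V₂ = 4.5 × (150.0/15.0)^0.118 = 4.5 × (10.0000)^0.118
    = 4.5 × 1.3122 = 5.9049 m/s

5.90 m/s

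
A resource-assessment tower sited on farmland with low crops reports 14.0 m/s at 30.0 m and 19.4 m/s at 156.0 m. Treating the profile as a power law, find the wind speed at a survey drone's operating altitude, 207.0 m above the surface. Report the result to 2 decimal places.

First find α: α = ln(V₂/V₁)/ln(z₂/z₁) = ln(19.4/14.0)/ln(156.0/30.0) = 0.32622/1.64866 = 0.1979
Extrapolate from 156.0 m to 207.0 m: V₃ = 19.4 × (207.0/156.0)^0.1979 = 19.4 × 1.0576 = 20.5168 m/s

20.52 m/s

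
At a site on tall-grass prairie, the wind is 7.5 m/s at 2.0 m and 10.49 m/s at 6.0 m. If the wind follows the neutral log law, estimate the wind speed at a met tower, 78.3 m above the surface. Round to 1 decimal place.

Log law: V ∝ ln(z/z₀). From the pair, with r = V₁/V₂ = 0.71497,
ln z₀ = (ln z₁ − r·ln z₂)/(1 − r) = (0.6931 − 0.71497×1.7918)/0.28503 = -2.0626 → z₀ = 0.1271 m
V₃ = V₁ · ln(z₃/z₀)/ln(z₁/z₀) = 7.5 × 6.4231/2.7557 = 17.4813 m/s

17.5 m/s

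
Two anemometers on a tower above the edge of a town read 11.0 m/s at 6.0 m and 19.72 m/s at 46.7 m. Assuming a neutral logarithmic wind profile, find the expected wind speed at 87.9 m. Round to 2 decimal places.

Log law: V ∝ ln(z/z₀). From the pair, with r = V₁/V₂ = 0.55781,
ln z₀ = (ln z₁ − r·ln z₂)/(1 − r) = (1.7918 − 0.55781×3.8437)/0.44219 = -0.7968 → z₀ = 0.4508 m
V₃ = V₁ · ln(z₃/z₀)/ln(z₁/z₀) = 11.0 × 5.2730/2.5885 = 22.4076 m/s

22.41 m/s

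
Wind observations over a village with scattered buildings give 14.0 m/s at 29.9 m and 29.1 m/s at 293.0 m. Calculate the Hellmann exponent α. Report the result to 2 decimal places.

α ≈ 0.32

Power law: V₂/V₁ = (z₂/z₁)^α ⇒ α = ln(V₂/V₁) / ln(z₂/z₁)
α = ln(29.1/14.0) / ln(293.0/29.9) = ln(2.0786) / ln(9.7993)
  = 0.73168 / 2.28231 = 0.32059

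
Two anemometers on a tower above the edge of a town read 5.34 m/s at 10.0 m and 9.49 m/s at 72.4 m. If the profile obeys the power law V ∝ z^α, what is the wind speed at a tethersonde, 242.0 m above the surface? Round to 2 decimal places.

First find α: α = ln(V₂/V₁)/ln(z₂/z₁) = ln(9.49/5.34)/ln(72.4/10.0) = 0.57501/1.97962 = 0.2905
Extrapolate from 72.4 m to 242.0 m: V₃ = 9.49 × (242.0/72.4)^0.2905 = 9.49 × 1.4198 = 13.4739 m/s

13.47 m/s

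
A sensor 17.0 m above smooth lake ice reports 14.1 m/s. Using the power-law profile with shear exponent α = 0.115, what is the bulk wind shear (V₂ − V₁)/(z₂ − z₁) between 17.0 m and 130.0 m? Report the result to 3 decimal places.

0.033 m/s/m

Power law: V₂ = V₁ · (z₂/z₁)^α = 14.1 × (7.6471)^0.115 = 17.8164 m/s
ΔV/Δz = (17.8164 − 14.1)/(130.0 − 17.0) = 3.7164/113.0000 = 0.03289 m/s/m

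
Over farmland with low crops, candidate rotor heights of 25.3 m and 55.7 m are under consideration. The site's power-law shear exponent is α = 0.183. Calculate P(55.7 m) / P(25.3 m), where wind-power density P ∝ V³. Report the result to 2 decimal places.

1.54

Speed ratio: V_B/V_A = (z_B/z_A)^α = (55.7/25.3)^0.183 = (2.2016)^0.183 = 1.15537
Power-density ratio: P_B/P_A = (V_B/V_A)³ = (1.15537)³ = 1.54227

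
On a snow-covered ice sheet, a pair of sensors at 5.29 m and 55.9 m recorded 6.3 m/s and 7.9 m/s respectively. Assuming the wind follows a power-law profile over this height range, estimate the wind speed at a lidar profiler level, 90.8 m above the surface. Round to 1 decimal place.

First find α: α = ln(V₂/V₁)/ln(z₂/z₁) = ln(7.9/6.3)/ln(55.9/5.29) = 0.22631/2.35775 = 0.0960
Extrapolate from 55.9 m to 90.8 m: V₃ = 7.9 × (90.8/55.9)^0.0960 = 7.9 × 1.0477 = 8.2765 m/s

8.3 m/s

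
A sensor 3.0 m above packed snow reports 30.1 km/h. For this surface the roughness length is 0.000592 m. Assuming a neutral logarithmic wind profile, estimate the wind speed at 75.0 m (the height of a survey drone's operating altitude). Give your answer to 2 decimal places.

Log law: V(z) ∝ ln(z/z₀), so V₂/V₁ = ln(z₂/z₀) / ln(z₁/z₀).
ln(75.0/0.000592) = 11.7495, ln(3.0/0.000592) = 8.5306
V₂ = 30.1 × 11.7495/8.5306 = 30.1 × 1.3773 = 41.4577 km/h

41.46 km/h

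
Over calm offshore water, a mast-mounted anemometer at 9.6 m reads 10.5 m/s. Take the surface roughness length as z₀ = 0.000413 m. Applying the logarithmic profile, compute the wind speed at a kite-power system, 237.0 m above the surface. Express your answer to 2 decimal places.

13.85 m/s

Log law: V(z) ∝ ln(z/z₀), so V₂/V₁ = ln(z₂/z₀) / ln(z₁/z₀).
ln(237.0/0.000413) = 13.2601, ln(9.6/0.000413) = 10.0538
V₂ = 10.5 × 13.2601/10.0538 = 10.5 × 1.3189 = 13.8486 m/s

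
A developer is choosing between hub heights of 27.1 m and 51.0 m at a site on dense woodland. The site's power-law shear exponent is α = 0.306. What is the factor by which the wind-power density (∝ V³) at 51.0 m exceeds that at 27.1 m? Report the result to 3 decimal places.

1.787

Speed ratio: V_B/V_A = (z_B/z_A)^α = (51.0/27.1)^0.306 = (1.8819)^0.306 = 1.21347
Power-density ratio: P_B/P_A = (V_B/V_A)³ = (1.21347)³ = 1.78683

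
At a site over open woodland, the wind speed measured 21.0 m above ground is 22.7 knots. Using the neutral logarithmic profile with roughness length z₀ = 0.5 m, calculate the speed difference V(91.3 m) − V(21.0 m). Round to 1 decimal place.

8.9 knots

Log law: V₂ = V₁ · ln(z₂/z₀)/ln(z₁/z₀) = 22.7 × 5.2073/3.7377 = 31.6255 knots
ΔV = 31.6255 − 22.7 = 8.9255 knots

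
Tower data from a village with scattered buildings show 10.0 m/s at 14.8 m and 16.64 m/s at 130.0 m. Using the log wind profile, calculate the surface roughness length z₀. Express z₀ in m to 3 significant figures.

Log law: V(z) ∝ ln(z/z₀). With r = V₁/V₂ = 10.0/16.64 = 0.60096,
r · ln(z₂/z₀) = ln(z₁/z₀) ⇒ ln z₀ = (ln z₁ − r·ln z₂)/(1 − r)
ln z₀ = (2.69463 − 0.60096×4.86753) / 0.39904 = -0.5778
z₀ = exp(-0.5778) = 0.5611 m

z₀ ≈ 0.561 m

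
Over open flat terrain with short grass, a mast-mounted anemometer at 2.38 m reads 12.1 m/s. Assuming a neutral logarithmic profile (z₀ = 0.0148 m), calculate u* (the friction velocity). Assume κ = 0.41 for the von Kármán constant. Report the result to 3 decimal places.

u* ≈ 0.977 m/s

Log law: V(z) = (u*/κ) · ln(z/z₀) ⇒ u* = κ · V / ln(z/z₀)
u* = 0.41 × 12.1 / ln(2.38/0.0148) = 0.41 × 12.1 / 5.0802
   = 4.9610 / 5.0802 = 0.9765 m/s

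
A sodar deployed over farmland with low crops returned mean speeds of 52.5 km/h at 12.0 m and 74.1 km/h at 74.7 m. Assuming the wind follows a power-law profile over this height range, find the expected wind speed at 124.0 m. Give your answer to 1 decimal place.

81.5 km/h

First find α: α = ln(V₂/V₁)/ln(z₂/z₁) = ln(74.1/52.5)/ln(74.7/12.0) = 0.34460/1.82857 = 0.1885
Extrapolate from 74.7 m to 124.0 m: V₃ = 74.1 × (124.0/74.7)^0.1885 = 74.1 × 1.1002 = 81.5262 km/h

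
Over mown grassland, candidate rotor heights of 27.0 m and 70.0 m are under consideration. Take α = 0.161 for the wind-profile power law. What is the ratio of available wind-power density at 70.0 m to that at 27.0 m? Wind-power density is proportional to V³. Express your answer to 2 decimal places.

Speed ratio: V_B/V_A = (z_B/z_A)^α = (70.0/27.0)^0.161 = (2.5926)^0.161 = 1.16577
Power-density ratio: P_B/P_A = (V_B/V_A)³ = (1.16577)³ = 1.58429

1.58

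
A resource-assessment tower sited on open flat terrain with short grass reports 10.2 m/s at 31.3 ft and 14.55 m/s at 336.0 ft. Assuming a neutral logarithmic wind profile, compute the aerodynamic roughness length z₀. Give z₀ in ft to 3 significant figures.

Log law: V(z) ∝ ln(z/z₀). With r = V₁/V₂ = 10.2/14.55 = 0.70103,
r · ln(z₂/z₀) = ln(z₁/z₀) ⇒ ln z₀ = (ln z₁ − r·ln z₂)/(1 − r)
ln z₀ = (3.44362 − 0.70103×5.81711) / 0.29897 = -2.1218
z₀ = exp(-2.1218) = 0.1198 ft

z₀ ≈ 0.120 ft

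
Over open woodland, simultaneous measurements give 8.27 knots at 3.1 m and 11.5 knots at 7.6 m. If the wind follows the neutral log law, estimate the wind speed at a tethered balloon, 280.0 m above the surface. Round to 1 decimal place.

24.5 knots

Log law: V ∝ ln(z/z₀). From the pair, with r = V₁/V₂ = 0.71913,
ln z₀ = (ln z₁ − r·ln z₂)/(1 − r) = (1.1314 − 0.71913×2.0281)/0.28087 = -1.1646 → z₀ = 0.3120 m
V₃ = V₁ · ln(z₃/z₀)/ln(z₁/z₀) = 8.27 × 6.7994/2.2960 = 24.4908 knots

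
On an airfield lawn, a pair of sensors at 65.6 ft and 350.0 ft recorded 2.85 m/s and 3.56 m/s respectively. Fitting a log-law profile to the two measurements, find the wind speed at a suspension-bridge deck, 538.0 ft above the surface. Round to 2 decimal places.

3.74 m/s

Log law: V ∝ ln(z/z₀). From the pair, with r = V₁/V₂ = 0.80056,
ln z₀ = (ln z₁ − r·ln z₂)/(1 − r) = (4.1836 − 0.80056×5.8579)/0.19944 = -2.5374 → z₀ = 0.07907 ft
V₃ = V₁ · ln(z₃/z₀)/ln(z₁/z₀) = 2.85 × 8.8253/6.7210 = 3.7423 m/s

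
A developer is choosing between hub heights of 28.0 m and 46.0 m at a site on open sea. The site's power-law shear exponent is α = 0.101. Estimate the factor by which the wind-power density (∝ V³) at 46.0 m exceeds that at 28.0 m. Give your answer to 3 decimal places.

Speed ratio: V_B/V_A = (z_B/z_A)^α = (46.0/28.0)^0.101 = (1.6429)^0.101 = 1.05142
Power-density ratio: P_B/P_A = (V_B/V_A)³ = (1.05142)³ = 1.16232

1.162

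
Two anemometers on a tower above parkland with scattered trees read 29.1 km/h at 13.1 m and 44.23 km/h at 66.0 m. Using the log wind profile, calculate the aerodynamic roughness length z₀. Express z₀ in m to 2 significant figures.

z₀ ≈ 0.58 m

Log law: V(z) ∝ ln(z/z₀). With r = V₁/V₂ = 29.1/44.23 = 0.65792,
r · ln(z₂/z₀) = ln(z₁/z₀) ⇒ ln z₀ = (ln z₁ − r·ln z₂)/(1 − r)
ln z₀ = (2.57261 − 0.65792×4.18965) / 0.34208 = -0.5375
z₀ = exp(-0.5375) = 0.5842 m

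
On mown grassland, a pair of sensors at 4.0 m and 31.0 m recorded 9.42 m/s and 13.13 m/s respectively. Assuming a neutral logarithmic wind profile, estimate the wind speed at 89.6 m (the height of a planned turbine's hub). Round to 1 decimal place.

15.1 m/s

Log law: V ∝ ln(z/z₀). From the pair, with r = V₁/V₂ = 0.71744,
ln z₀ = (ln z₁ − r·ln z₂)/(1 − r) = (1.3863 − 0.71744×3.4340)/0.28256 = -3.8130 → z₀ = 0.02208 m
V₃ = V₁ · ln(z₃/z₀)/ln(z₁/z₀) = 9.42 × 8.3083/5.1993 = 15.0530 m/s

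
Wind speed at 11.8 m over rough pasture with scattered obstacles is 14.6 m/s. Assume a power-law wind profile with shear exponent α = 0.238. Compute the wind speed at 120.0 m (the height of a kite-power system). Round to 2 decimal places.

Power-law profile: V₂ = V₁ · (z₂/z₁)^α
V₂ = 14.6 × (120.0/11.8)^0.238 = 14.6 × (10.1695)^0.238
    = 14.6 × 1.7367 = 25.3565 m/s

25.36 m/s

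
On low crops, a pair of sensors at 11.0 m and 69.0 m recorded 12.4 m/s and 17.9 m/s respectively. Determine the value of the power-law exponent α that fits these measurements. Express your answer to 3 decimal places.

α ≈ 0.200

Power law: V₂/V₁ = (z₂/z₁)^α ⇒ α = ln(V₂/V₁) / ln(z₂/z₁)
α = ln(17.9/12.4) / ln(69.0/11.0) = ln(1.4435) / ln(6.2727)
  = 0.36710 / 1.83621 = 0.19992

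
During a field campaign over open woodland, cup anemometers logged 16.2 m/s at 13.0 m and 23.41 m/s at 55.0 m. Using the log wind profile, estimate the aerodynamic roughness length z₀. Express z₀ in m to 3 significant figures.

z₀ ≈ 0.509 m

Log law: V(z) ∝ ln(z/z₀). With r = V₁/V₂ = 16.2/23.41 = 0.69201,
r · ln(z₂/z₀) = ln(z₁/z₀) ⇒ ln z₀ = (ln z₁ − r·ln z₂)/(1 − r)
ln z₀ = (2.56495 − 0.69201×4.00733) / 0.30799 = -0.6759
z₀ = exp(-0.6759) = 0.5087 m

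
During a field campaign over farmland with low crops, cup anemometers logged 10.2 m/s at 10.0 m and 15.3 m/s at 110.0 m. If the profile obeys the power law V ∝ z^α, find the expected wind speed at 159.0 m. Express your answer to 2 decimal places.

First find α: α = ln(V₂/V₁)/ln(z₂/z₁) = ln(15.3/10.2)/ln(110.0/10.0) = 0.40547/2.39790 = 0.1691
Extrapolate from 110.0 m to 159.0 m: V₃ = 15.3 × (159.0/110.0)^0.1691 = 15.3 × 1.0643 = 16.2835 m/s

16.28 m/s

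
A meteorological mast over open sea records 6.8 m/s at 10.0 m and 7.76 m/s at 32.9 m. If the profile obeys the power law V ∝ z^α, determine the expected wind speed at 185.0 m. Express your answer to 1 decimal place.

First find α: α = ln(V₂/V₁)/ln(z₂/z₁) = ln(7.76/6.8)/ln(32.9/10.0) = 0.13206/1.19089 = 0.1109
Extrapolate from 32.9 m to 185.0 m: V₃ = 7.76 × (185.0/32.9)^0.1109 = 7.76 × 1.2111 = 9.3978 m/s

9.4 m/s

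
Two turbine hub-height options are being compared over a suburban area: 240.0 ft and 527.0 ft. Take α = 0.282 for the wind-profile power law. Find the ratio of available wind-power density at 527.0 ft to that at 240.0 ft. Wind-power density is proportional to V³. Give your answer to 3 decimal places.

Speed ratio: V_B/V_A = (z_B/z_A)^α = (527.0/240.0)^0.282 = (2.1958)^0.282 = 1.24833
Power-density ratio: P_B/P_A = (V_B/V_A)³ = (1.24833)³ = 1.94533

1.945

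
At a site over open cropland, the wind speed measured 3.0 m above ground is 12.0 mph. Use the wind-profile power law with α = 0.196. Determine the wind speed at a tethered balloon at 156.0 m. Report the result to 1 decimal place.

26.0 mph

Power-law profile: V₂ = V₁ · (z₂/z₁)^α
V₂ = 12.0 × (156.0/3.0)^0.196 = 12.0 × (52.0000)^0.196
    = 12.0 × 2.1694 = 26.0326 mph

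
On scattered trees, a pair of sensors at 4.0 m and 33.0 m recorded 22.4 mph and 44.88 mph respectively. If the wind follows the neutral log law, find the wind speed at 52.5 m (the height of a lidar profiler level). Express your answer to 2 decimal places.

Log law: V ∝ ln(z/z₀). From the pair, with r = V₁/V₂ = 0.49911,
ln z₀ = (ln z₁ − r·ln z₂)/(1 − r) = (1.3863 − 0.49911×3.4965)/0.50089 = -0.7164 → z₀ = 0.4885 m
V₃ = V₁ · ln(z₃/z₀)/ln(z₁/z₀) = 22.4 × 4.6772/2.1027 = 49.8262 mph

49.83 mph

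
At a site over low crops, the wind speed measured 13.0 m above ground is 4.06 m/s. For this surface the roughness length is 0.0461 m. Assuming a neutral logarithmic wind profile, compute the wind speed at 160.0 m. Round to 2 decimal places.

Log law: V(z) ∝ ln(z/z₀), so V₂/V₁ = ln(z₂/z₀) / ln(z₁/z₀).
ln(160.0/0.0461) = 8.1521, ln(13.0/0.0461) = 5.6419
V₂ = 4.06 × 8.1521/5.6419 = 4.06 × 1.4449 = 5.8664 m/s

5.87 m/s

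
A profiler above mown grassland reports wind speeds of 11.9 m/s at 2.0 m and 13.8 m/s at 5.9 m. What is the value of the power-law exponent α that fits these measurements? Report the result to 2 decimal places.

Power law: V₂/V₁ = (z₂/z₁)^α ⇒ α = ln(V₂/V₁) / ln(z₂/z₁)
α = ln(13.8/11.9) / ln(5.9/2.0) = ln(1.1597) / ln(2.9500)
  = 0.14813 / 1.08181 = 0.13693

α ≈ 0.14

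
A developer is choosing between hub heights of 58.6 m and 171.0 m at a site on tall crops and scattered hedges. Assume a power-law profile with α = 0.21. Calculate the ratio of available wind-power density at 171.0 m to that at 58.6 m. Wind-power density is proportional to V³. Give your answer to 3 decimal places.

Speed ratio: V_B/V_A = (z_B/z_A)^α = (171.0/58.6)^0.21 = (2.9181)^0.21 = 1.25219
Power-density ratio: P_B/P_A = (V_B/V_A)³ = (1.25219)³ = 1.96341

1.963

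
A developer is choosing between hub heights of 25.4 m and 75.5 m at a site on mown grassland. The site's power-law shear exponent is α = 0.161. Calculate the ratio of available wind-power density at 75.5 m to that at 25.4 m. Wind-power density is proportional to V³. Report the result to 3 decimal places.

1.692

Speed ratio: V_B/V_A = (z_B/z_A)^α = (75.5/25.4)^0.161 = (2.9724)^0.161 = 1.19171
Power-density ratio: P_B/P_A = (V_B/V_A)³ = (1.19171)³ = 1.69244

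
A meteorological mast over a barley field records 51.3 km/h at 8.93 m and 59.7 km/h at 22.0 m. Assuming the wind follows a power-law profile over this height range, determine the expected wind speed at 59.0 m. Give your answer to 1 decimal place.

First find α: α = ln(V₂/V₁)/ln(z₂/z₁) = ln(59.7/51.3)/ln(22.0/8.93) = 0.15164/0.90163 = 0.1682
Extrapolate from 22.0 m to 59.0 m: V₃ = 59.7 × (59.0/22.0)^0.1682 = 59.7 × 1.1805 = 70.4742 km/h

70.5 km/h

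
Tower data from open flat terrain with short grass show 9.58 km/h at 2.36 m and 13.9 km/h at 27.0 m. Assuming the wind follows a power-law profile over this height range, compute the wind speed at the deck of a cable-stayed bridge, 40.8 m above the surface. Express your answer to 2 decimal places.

First find α: α = ln(V₂/V₁)/ln(z₂/z₁) = ln(13.9/9.58)/ln(27.0/2.36) = 0.37221/2.43718 = 0.1527
Extrapolate from 27.0 m to 40.8 m: V₃ = 13.9 × (40.8/27.0)^0.1527 = 13.9 × 1.0651 = 14.8046 km/h

14.80 km/h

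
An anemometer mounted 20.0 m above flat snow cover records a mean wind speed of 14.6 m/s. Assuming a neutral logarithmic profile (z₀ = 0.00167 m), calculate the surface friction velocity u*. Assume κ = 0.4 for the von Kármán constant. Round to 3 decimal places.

Log law: V(z) = (u*/κ) · ln(z/z₀) ⇒ u* = κ · V / ln(z/z₀)
u* = 0.4 × 14.6 / ln(20.0/0.00167) = 0.4 × 14.6 / 9.3907
   = 5.8400 / 9.3907 = 0.6219 m/s

u* ≈ 0.622 m/s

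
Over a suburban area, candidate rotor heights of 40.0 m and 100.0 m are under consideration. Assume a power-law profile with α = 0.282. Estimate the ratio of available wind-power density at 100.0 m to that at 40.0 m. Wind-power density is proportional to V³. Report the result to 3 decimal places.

2.171

Speed ratio: V_B/V_A = (z_B/z_A)^α = (100.0/40.0)^0.282 = (2.5000)^0.282 = 1.29485
Power-density ratio: P_B/P_A = (V_B/V_A)³ = (1.29485)³ = 2.17099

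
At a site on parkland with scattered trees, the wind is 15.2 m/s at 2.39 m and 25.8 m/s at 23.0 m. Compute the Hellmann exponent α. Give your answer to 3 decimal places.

α ≈ 0.234

Power law: V₂/V₁ = (z₂/z₁)^α ⇒ α = ln(V₂/V₁) / ln(z₂/z₁)
α = ln(25.8/15.2) / ln(23.0/2.39) = ln(1.6974) / ln(9.6234)
  = 0.52908 / 2.26420 = 0.23367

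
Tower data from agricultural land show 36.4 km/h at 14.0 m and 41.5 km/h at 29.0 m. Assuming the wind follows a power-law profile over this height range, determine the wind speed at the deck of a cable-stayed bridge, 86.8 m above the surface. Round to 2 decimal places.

50.56 km/h

First find α: α = ln(V₂/V₁)/ln(z₂/z₁) = ln(41.5/36.4)/ln(29.0/14.0) = 0.13112/0.72824 = 0.1801
Extrapolate from 29.0 m to 86.8 m: V₃ = 41.5 × (86.8/29.0)^0.1801 = 41.5 × 1.2182 = 50.5565 km/h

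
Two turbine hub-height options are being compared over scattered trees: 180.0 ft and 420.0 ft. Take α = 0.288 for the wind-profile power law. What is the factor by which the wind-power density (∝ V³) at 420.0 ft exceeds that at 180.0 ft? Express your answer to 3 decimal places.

Speed ratio: V_B/V_A = (z_B/z_A)^α = (420.0/180.0)^0.288 = (2.3333)^0.288 = 1.27637
Power-density ratio: P_B/P_A = (V_B/V_A)³ = (1.27637)³ = 2.07937

2.079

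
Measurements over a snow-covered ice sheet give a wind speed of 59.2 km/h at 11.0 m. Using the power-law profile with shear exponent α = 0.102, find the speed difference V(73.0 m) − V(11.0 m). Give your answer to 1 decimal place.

12.6 km/h

Power law: V₂ = V₁ · (z₂/z₁)^α = 59.2 × (6.6364)^0.102 = 71.8056 km/h
ΔV = 71.8056 − 59.2 = 12.6056 km/h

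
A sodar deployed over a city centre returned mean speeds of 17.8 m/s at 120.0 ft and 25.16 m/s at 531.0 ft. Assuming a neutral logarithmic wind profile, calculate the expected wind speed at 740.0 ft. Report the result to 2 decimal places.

Log law: V ∝ ln(z/z₀). From the pair, with r = V₁/V₂ = 0.70747,
ln z₀ = (ln z₁ − r·ln z₂)/(1 − r) = (4.7875 − 0.70747×6.2748)/0.29253 = 1.1906 → z₀ = 3.289 ft
V₃ = V₁ · ln(z₃/z₀)/ln(z₁/z₀) = 17.8 × 5.4161/3.5969 = 26.8024 m/s

26.80 m/s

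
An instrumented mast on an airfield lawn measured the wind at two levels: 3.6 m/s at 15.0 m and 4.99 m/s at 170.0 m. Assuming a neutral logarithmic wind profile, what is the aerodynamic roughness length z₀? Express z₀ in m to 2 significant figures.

Log law: V(z) ∝ ln(z/z₀). With r = V₁/V₂ = 3.6/4.99 = 0.72144,
r · ln(z₂/z₀) = ln(z₁/z₀) ⇒ ln z₀ = (ln z₁ − r·ln z₂)/(1 − r)
ln z₀ = (2.70805 − 0.72144×5.13580) / 0.27856 = -3.5796
z₀ = exp(-3.5796) = 0.02789 m

z₀ ≈ 0.028 m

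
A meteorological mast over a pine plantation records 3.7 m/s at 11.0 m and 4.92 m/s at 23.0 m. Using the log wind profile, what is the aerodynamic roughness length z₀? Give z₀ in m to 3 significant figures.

z₀ ≈ 1.17 m

Log law: V(z) ∝ ln(z/z₀). With r = V₁/V₂ = 3.7/4.92 = 0.75203,
r · ln(z₂/z₀) = ln(z₁/z₀) ⇒ ln z₀ = (ln z₁ − r·ln z₂)/(1 − r)
ln z₀ = (2.39790 − 0.75203×3.13549) / 0.24797 = 0.1609
z₀ = exp(0.1609) = 1.175 m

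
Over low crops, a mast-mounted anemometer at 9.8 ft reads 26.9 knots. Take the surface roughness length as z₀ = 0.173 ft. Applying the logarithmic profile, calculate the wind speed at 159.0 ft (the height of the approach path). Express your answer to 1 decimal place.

45.5 knots

Log law: V(z) ∝ ln(z/z₀), so V₂/V₁ = ln(z₂/z₀) / ln(z₁/z₀).
ln(159.0/0.173) = 6.8234, ln(9.8/0.173) = 4.0368
V₂ = 26.9 × 6.8234/4.0368 = 26.9 × 1.6903 = 45.4683 knots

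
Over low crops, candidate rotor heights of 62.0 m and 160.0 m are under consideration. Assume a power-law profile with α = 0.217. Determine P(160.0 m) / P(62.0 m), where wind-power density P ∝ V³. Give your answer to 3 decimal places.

Speed ratio: V_B/V_A = (z_B/z_A)^α = (160.0/62.0)^0.217 = (2.5806)^0.217 = 1.22841
Power-density ratio: P_B/P_A = (V_B/V_A)³ = (1.22841)³ = 1.85368

1.854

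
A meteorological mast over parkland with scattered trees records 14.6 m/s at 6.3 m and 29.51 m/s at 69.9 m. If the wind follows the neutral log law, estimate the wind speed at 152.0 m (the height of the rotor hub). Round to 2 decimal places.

Log law: V ∝ ln(z/z₀). From the pair, with r = V₁/V₂ = 0.49475,
ln z₀ = (ln z₁ − r·ln z₂)/(1 − r) = (1.8405 − 0.49475×4.2471)/0.50525 = -0.5159 → z₀ = 0.5969 m
V₃ = V₁ · ln(z₃/z₀)/ln(z₁/z₀) = 14.6 × 5.5398/2.3565 = 34.3229 m/s

34.32 m/s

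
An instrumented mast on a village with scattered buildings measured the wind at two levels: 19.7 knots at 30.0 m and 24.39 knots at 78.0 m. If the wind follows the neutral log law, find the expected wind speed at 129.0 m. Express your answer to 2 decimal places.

Log law: V ∝ ln(z/z₀). From the pair, with r = V₁/V₂ = 0.80771,
ln z₀ = (ln z₁ − r·ln z₂)/(1 − r) = (3.4012 − 0.80771×4.3567)/0.19229 = -0.6124 → z₀ = 0.5421 m
V₃ = V₁ · ln(z₃/z₀)/ln(z₁/z₀) = 19.7 × 5.4722/4.0136 = 26.8594 knots

26.86 knots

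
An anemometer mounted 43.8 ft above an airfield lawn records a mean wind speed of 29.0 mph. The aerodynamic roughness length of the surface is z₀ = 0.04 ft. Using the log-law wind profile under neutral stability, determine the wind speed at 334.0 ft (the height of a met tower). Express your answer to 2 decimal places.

37.42 mph

Log law: V(z) ∝ ln(z/z₀), so V₂/V₁ = ln(z₂/z₀) / ln(z₁/z₀).
ln(334.0/0.04) = 9.0300, ln(43.8/0.04) = 6.9985
V₂ = 29.0 × 9.0300/6.9985 = 29.0 × 1.2903 = 37.4180 mph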